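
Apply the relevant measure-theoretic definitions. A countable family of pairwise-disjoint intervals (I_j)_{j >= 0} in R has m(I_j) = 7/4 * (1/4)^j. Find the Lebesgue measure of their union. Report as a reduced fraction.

By countable additivity of the Lebesgue measure on pairwise disjoint measurable sets,
  m(union_{j >= 0} I_j) = sum_{j >= 0} m(I_j) = sum_{j >= 0} a * r^j,
  with a = 7/4 and r = 1/4.
Since 0 < r = 1/4 < 1, the geometric series converges:
  sum_{j >= 0} a * r^j = a / (1 - r).
  = 7/4 / (1 - 1/4)
  = 7/4 / (3/4)
  = 7/3.

7/3


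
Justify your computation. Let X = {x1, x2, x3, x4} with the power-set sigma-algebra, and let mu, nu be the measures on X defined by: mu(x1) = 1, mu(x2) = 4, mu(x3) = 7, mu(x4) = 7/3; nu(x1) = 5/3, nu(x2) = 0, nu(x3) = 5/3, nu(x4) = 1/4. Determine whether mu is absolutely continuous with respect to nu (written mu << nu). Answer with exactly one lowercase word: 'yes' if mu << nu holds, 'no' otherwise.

mu << nu means: every nu-null measurable set is also mu-null; equivalently, for every atom x, if nu({x}) = 0 then mu({x}) = 0.
Checking each atom:
  x1: nu = 5/3 > 0 -> no constraint.
  x2: nu = 0, mu = 4 > 0 -> violates mu << nu.
  x3: nu = 5/3 > 0 -> no constraint.
  x4: nu = 1/4 > 0 -> no constraint.
The atom(s) x2 violate the condition (nu = 0 but mu > 0). Therefore mu is NOT absolutely continuous w.r.t. nu.

no


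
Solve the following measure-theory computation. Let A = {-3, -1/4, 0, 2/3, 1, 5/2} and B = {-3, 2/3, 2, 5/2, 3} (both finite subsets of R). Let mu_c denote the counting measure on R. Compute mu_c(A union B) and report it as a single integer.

Counting measure on a finite set equals cardinality. By inclusion-exclusion, |A union B| = |A| + |B| - |A cap B|.
|A| = 6, |B| = 5, |A cap B| = 3.
So mu_c(A union B) = 6 + 5 - 3 = 8.

8


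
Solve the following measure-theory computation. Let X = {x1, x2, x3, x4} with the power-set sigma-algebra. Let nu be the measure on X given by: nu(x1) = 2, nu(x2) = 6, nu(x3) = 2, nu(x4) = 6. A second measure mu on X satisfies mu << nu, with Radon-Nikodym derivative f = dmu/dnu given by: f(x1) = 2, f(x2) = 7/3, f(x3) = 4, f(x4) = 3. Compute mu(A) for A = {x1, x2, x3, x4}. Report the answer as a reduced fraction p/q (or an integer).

By the defining property of the Radon-Nikodym derivative, for every measurable set A,
  mu(A) = integral_A f dnu.
Since nu is a discrete measure concentrated on the atoms of X, the integral over A reduces to the sum
  mu(A) = sum_{x in A} f(x) * nu({x}).
Computing each term:
  x1: f(x1) * nu(x1) = 2 * 2 = 4.
  x2: f(x2) * nu(x2) = 7/3 * 6 = 14.
  x3: f(x3) * nu(x3) = 4 * 2 = 8.
  x4: f(x4) * nu(x4) = 3 * 6 = 18.
Summing: mu(A) = 4 + 14 + 8 + 18 = 44.

44


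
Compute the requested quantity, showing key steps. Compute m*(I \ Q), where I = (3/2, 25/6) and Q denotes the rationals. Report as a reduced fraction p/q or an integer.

The interval I = (3/2, 25/6) has m(I) = 25/6 - 3/2 = 8/3 (endpoints are measure-zero, so open/closed/half-open agree). Write I = (I cap Q) u (I \ Q). The rationals in I are countable, so m*(I cap Q) = 0 (cover each rational by intervals whose total length is arbitrarily small). By countable subadditivity m*(I) <= m*(I cap Q) + m*(I \ Q), hence m*(I \ Q) >= m(I) = 8/3. The reverse inequality m*(I \ Q) <= m*(I) = 8/3 is trivial since (I \ Q) is a subset of I. Therefore m*(I \ Q) = 8/3.

8/3


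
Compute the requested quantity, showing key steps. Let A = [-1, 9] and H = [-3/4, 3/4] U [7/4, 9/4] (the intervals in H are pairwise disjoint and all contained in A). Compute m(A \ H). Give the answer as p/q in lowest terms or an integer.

The ambient interval has length m(A) = 9 - (-1) = 10.
Since the holes are disjoint and sit inside A, by finite additivity
  m(H) = sum_i (b_i - a_i), and m(A \ H) = m(A) - m(H).
Computing the hole measures:
  m(H_1) = 3/4 - (-3/4) = 3/2.
  m(H_2) = 9/4 - 7/4 = 1/2.
Summed: m(H) = 3/2 + 1/2 = 2.
So m(A \ H) = 10 - 2 = 8.

8


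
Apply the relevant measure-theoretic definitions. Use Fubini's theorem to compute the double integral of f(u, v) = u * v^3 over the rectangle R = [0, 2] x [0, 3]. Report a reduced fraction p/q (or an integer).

f(u, v) is a tensor product of a function of u and a function of v, and both factors are bounded continuous (hence Lebesgue integrable) on the rectangle, so Fubini's theorem applies:
  integral_R f d(m x m) = (integral_a1^b1 u du) * (integral_a2^b2 v^3 dv).
Inner integral in u: integral_{0}^{2} u du = (2^2 - 0^2)/2
  = 2.
Inner integral in v: integral_{0}^{3} v^3 dv = (3^4 - 0^4)/4
  = 81/4.
Product: (2) * (81/4) = 81/2.

81/2


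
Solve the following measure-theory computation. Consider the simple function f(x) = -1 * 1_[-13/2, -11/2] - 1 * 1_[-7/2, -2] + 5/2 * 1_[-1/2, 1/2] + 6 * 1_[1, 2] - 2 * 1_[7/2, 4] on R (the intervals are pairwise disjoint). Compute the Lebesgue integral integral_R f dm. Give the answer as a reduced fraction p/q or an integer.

For a simple function f = sum_i c_i * 1_{A_i} with disjoint A_i,
  integral f dm = sum_i c_i * m(A_i).
Lengths of the A_i:
  m(A_1) = -11/2 - (-13/2) = 1.
  m(A_2) = -2 - (-7/2) = 3/2.
  m(A_3) = 1/2 - (-1/2) = 1.
  m(A_4) = 2 - 1 = 1.
  m(A_5) = 4 - 7/2 = 1/2.
Contributions c_i * m(A_i):
  (-1) * (1) = -1.
  (-1) * (3/2) = -3/2.
  (5/2) * (1) = 5/2.
  (6) * (1) = 6.
  (-2) * (1/2) = -1.
Total: -1 - 3/2 + 5/2 + 6 - 1 = 5.

5


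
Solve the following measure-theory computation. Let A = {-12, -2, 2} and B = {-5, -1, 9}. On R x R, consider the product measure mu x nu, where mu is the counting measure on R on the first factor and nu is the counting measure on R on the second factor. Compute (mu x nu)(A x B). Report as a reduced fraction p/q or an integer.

For a measurable rectangle A x B, the product measure satisfies
  (mu x nu)(A x B) = mu(A) * nu(B).
  mu(A) = 3.
  nu(B) = 3.
  (mu x nu)(A x B) = 3 * 3 = 9.

9


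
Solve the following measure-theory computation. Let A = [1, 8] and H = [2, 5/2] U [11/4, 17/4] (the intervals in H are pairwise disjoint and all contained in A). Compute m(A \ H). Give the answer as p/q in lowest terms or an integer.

The ambient interval has length m(A) = 8 - 1 = 7.
Since the holes are disjoint and sit inside A, by finite additivity
  m(H) = sum_i (b_i - a_i), and m(A \ H) = m(A) - m(H).
Computing the hole measures:
  m(H_1) = 5/2 - 2 = 1/2.
  m(H_2) = 17/4 - 11/4 = 3/2.
Summed: m(H) = 1/2 + 3/2 = 2.
So m(A \ H) = 7 - 2 = 5.

5


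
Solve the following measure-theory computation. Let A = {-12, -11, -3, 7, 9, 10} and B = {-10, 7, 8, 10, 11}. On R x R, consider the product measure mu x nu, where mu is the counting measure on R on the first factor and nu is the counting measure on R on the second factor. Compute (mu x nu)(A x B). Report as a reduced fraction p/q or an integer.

For a measurable rectangle A x B, the product measure satisfies
  (mu x nu)(A x B) = mu(A) * nu(B).
  mu(A) = 6.
  nu(B) = 5.
  (mu x nu)(A x B) = 6 * 5 = 30.

30


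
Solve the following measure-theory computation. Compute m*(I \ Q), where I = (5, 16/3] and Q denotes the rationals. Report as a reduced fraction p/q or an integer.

The interval I = (5, 16/3] has m(I) = 16/3 - 5 = 1/3 (endpoints are measure-zero, so open/closed/half-open agree). Write I = (I cap Q) u (I \ Q). The rationals in I are countable, so m*(I cap Q) = 0 (cover each rational by intervals whose total length is arbitrarily small). By countable subadditivity m*(I) <= m*(I cap Q) + m*(I \ Q), hence m*(I \ Q) >= m(I) = 1/3. The reverse inequality m*(I \ Q) <= m*(I) = 1/3 is trivial since (I \ Q) is a subset of I. Therefore m*(I \ Q) = 1/3.

1/3


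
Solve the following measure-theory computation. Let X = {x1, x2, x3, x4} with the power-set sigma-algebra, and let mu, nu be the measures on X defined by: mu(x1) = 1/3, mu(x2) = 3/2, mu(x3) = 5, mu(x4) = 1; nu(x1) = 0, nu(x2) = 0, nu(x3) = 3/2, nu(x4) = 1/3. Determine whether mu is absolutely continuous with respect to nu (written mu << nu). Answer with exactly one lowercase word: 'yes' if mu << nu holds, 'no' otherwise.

mu << nu means: every nu-null measurable set is also mu-null; equivalently, for every atom x, if nu({x}) = 0 then mu({x}) = 0.
Checking each atom:
  x1: nu = 0, mu = 1/3 > 0 -> violates mu << nu.
  x2: nu = 0, mu = 3/2 > 0 -> violates mu << nu.
  x3: nu = 3/2 > 0 -> no constraint.
  x4: nu = 1/3 > 0 -> no constraint.
The atom(s) x1, x2 violate the condition (nu = 0 but mu > 0). Therefore mu is NOT absolutely continuous w.r.t. nu.

no


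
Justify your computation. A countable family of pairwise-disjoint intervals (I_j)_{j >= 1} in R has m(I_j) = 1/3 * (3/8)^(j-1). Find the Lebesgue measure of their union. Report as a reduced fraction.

By countable additivity of the Lebesgue measure on pairwise disjoint measurable sets,
  m(union_{j >= 1} I_j) = sum_{j >= 1} m(I_j) = sum_{j >= 1} a * r^(j-1),
  with a = 1/3 and r = 3/8.
Since 0 < r = 3/8 < 1, the geometric series converges:
  sum_{j >= 1} a * r^(j-1) = a / (1 - r).
  = 1/3 / (1 - 3/8)
  = 1/3 / (5/8)
  = 8/15.

8/15


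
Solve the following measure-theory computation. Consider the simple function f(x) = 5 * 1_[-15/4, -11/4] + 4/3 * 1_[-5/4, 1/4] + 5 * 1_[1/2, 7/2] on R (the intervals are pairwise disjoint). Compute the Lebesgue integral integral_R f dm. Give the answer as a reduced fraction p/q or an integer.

For a simple function f = sum_i c_i * 1_{A_i} with disjoint A_i,
  integral f dm = sum_i c_i * m(A_i).
Lengths of the A_i:
  m(A_1) = -11/4 - (-15/4) = 1.
  m(A_2) = 1/4 - (-5/4) = 3/2.
  m(A_3) = 7/2 - 1/2 = 3.
Contributions c_i * m(A_i):
  (5) * (1) = 5.
  (4/3) * (3/2) = 2.
  (5) * (3) = 15.
Total: 5 + 2 + 15 = 22.

22


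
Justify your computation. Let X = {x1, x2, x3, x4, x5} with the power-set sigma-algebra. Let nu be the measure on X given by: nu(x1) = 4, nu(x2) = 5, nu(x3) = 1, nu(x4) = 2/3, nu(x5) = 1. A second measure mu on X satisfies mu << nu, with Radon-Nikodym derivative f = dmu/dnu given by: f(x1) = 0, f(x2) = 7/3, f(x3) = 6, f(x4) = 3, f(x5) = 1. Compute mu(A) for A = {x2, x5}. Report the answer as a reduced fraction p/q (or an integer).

By the defining property of the Radon-Nikodym derivative, for every measurable set A,
  mu(A) = integral_A f dnu.
Since nu is a discrete measure concentrated on the atoms of X, the integral over A reduces to the sum
  mu(A) = sum_{x in A} f(x) * nu({x}).
Computing each term:
  x2: f(x2) * nu(x2) = 7/3 * 5 = 35/3.
  x5: f(x5) * nu(x5) = 1 * 1 = 1.
Summing: mu(A) = 35/3 + 1 = 38/3.

38/3


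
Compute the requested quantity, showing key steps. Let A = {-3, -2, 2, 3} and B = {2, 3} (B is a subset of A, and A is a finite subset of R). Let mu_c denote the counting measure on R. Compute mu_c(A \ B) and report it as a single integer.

Counting measure assigns mu_c(E) = |E| (number of elements) when E is finite. For B subset A, A \ B is the set of elements of A not in B, so |A \ B| = |A| - |B|.
|A| = 4, |B| = 2, so mu_c(A \ B) = 4 - 2 = 2.

2


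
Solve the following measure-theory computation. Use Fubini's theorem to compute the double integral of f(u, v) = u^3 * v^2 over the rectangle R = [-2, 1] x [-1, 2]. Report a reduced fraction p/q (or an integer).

f(u, v) is a tensor product of a function of u and a function of v, and both factors are bounded continuous (hence Lebesgue integrable) on the rectangle, so Fubini's theorem applies:
  integral_R f d(m x m) = (integral_a1^b1 u^3 du) * (integral_a2^b2 v^2 dv).
Inner integral in u: integral_{-2}^{1} u^3 du = (1^4 - (-2)^4)/4
  = -15/4.
Inner integral in v: integral_{-1}^{2} v^2 dv = (2^3 - (-1)^3)/3
  = 3.
Product: (-15/4) * (3) = -45/4.

-45/4


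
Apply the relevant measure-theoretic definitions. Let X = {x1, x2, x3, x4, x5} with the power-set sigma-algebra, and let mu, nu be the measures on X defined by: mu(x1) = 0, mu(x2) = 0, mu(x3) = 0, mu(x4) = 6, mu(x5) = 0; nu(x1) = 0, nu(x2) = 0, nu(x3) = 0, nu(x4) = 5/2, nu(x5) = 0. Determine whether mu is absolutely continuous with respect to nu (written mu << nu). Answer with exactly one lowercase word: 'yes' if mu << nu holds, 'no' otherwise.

mu << nu means: every nu-null measurable set is also mu-null; equivalently, for every atom x, if nu({x}) = 0 then mu({x}) = 0.
Checking each atom:
  x1: nu = 0, mu = 0 -> consistent with mu << nu.
  x2: nu = 0, mu = 0 -> consistent with mu << nu.
  x3: nu = 0, mu = 0 -> consistent with mu << nu.
  x4: nu = 5/2 > 0 -> no constraint.
  x5: nu = 0, mu = 0 -> consistent with mu << nu.
No atom violates the condition. Therefore mu << nu.

yes


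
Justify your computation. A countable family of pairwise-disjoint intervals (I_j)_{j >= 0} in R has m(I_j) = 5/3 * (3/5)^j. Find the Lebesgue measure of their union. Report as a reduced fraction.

By countable additivity of the Lebesgue measure on pairwise disjoint measurable sets,
  m(union_{j >= 0} I_j) = sum_{j >= 0} m(I_j) = sum_{j >= 0} a * r^j,
  with a = 5/3 and r = 3/5.
Since 0 < r = 3/5 < 1, the geometric series converges:
  sum_{j >= 0} a * r^j = a / (1 - r).
  = 5/3 / (1 - 3/5)
  = 5/3 / (2/5)
  = 25/6.

25/6


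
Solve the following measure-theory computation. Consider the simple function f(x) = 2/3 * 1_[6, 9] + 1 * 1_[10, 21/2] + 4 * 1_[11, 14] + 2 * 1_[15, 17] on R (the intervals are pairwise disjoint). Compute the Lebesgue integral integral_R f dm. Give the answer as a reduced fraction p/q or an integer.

For a simple function f = sum_i c_i * 1_{A_i} with disjoint A_i,
  integral f dm = sum_i c_i * m(A_i).
Lengths of the A_i:
  m(A_1) = 9 - 6 = 3.
  m(A_2) = 21/2 - 10 = 1/2.
  m(A_3) = 14 - 11 = 3.
  m(A_4) = 17 - 15 = 2.
Contributions c_i * m(A_i):
  (2/3) * (3) = 2.
  (1) * (1/2) = 1/2.
  (4) * (3) = 12.
  (2) * (2) = 4.
Total: 2 + 1/2 + 12 + 4 = 37/2.

37/2


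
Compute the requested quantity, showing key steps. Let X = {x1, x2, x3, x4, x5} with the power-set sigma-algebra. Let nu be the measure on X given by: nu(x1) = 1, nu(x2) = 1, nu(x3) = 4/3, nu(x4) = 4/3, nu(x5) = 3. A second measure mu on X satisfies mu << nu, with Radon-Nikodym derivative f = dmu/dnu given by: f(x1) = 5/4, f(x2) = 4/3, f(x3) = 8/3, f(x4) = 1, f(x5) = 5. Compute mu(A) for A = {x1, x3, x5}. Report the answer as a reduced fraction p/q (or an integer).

By the defining property of the Radon-Nikodym derivative, for every measurable set A,
  mu(A) = integral_A f dnu.
Since nu is a discrete measure concentrated on the atoms of X, the integral over A reduces to the sum
  mu(A) = sum_{x in A} f(x) * nu({x}).
Computing each term:
  x1: f(x1) * nu(x1) = 5/4 * 1 = 5/4.
  x3: f(x3) * nu(x3) = 8/3 * 4/3 = 32/9.
  x5: f(x5) * nu(x5) = 5 * 3 = 15.
Summing: mu(A) = 5/4 + 32/9 + 15 = 713/36.

713/36


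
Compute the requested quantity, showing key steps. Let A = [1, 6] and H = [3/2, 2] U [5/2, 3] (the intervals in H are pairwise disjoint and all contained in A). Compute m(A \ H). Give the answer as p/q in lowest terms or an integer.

The ambient interval has length m(A) = 6 - 1 = 5.
Since the holes are disjoint and sit inside A, by finite additivity
  m(H) = sum_i (b_i - a_i), and m(A \ H) = m(A) - m(H).
Computing the hole measures:
  m(H_1) = 2 - 3/2 = 1/2.
  m(H_2) = 3 - 5/2 = 1/2.
Summed: m(H) = 1/2 + 1/2 = 1.
So m(A \ H) = 5 - 1 = 4.

4


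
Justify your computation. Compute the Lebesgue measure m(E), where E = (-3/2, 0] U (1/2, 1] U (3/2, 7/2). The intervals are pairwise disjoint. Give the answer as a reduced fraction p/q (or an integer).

For pairwise disjoint intervals, m(union_i I_i) = sum_i m(I_i),
and m is invariant under swapping open/closed endpoints (single points have measure 0).
So m(E) = sum_i (b_i - a_i).
  I_1 has length 0 - (-3/2) = 3/2.
  I_2 has length 1 - 1/2 = 1/2.
  I_3 has length 7/2 - 3/2 = 2.
Summing:
  m(E) = 3/2 + 1/2 + 2 = 4.

4


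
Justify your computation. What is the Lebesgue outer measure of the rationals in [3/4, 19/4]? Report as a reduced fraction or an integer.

The set Q cap [3/4, 19/4] is countable (a subset of the countable set Q). Lebesgue outer measure of any countable set is 0: each singleton {q} has m*({q}) = 0, and by countable subadditivity m*(union_k {q_k}) <= sum_k m*({q_k}) = sum_k 0 = 0. The reverse inequality m*(E) >= 0 is automatic. So m*(Q cap [3/4, 19/4]) = 0.

0


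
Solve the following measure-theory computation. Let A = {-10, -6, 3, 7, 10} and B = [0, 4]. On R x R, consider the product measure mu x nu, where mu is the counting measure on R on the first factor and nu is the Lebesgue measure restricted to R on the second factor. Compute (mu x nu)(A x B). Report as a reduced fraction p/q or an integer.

For a measurable rectangle A x B, the product measure satisfies
  (mu x nu)(A x B) = mu(A) * nu(B).
  mu(A) = 5.
  nu(B) = 4.
  (mu x nu)(A x B) = 5 * 4 = 20.

20


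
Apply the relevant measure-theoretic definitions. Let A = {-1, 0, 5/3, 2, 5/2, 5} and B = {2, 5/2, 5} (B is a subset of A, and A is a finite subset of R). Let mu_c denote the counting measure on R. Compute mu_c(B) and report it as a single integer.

Counting measure assigns mu_c(E) = |E| (number of elements) when E is finite.
B has 3 element(s), so mu_c(B) = 3.

3


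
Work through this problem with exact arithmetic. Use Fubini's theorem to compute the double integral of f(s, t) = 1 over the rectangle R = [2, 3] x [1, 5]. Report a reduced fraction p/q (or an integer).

f(s, t) is a tensor product of a function of s and a function of t, and both factors are bounded continuous (hence Lebesgue integrable) on the rectangle, so Fubini's theorem applies:
  integral_R f d(m x m) = (integral_a1^b1 1 ds) * (integral_a2^b2 1 dt).
Inner integral in s: integral_{2}^{3} 1 ds = (3^1 - 2^1)/1
  = 1.
Inner integral in t: integral_{1}^{5} 1 dt = (5^1 - 1^1)/1
  = 4.
Product: (1) * (4) = 4.

4


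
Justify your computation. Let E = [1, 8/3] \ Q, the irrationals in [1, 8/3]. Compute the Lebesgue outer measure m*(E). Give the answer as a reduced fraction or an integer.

The interval I = [1, 8/3] has m(I) = 8/3 - 1 = 5/3 (endpoints are measure-zero, so open/closed/half-open agree). Write I = (I cap Q) u (I \ Q). The rationals in I are countable, so m*(I cap Q) = 0 (cover each rational by intervals whose total length is arbitrarily small). By countable subadditivity m*(I) <= m*(I cap Q) + m*(I \ Q), hence m*(I \ Q) >= m(I) = 5/3. The reverse inequality m*(I \ Q) <= m*(I) = 5/3 is trivial since (I \ Q) is a subset of I. Therefore m*(I \ Q) = 5/3.

5/3


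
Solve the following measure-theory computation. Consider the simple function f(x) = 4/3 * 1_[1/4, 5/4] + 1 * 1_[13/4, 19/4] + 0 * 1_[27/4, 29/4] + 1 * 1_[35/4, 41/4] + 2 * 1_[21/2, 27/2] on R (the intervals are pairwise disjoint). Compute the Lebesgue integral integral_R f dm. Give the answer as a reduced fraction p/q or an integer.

For a simple function f = sum_i c_i * 1_{A_i} with disjoint A_i,
  integral f dm = sum_i c_i * m(A_i).
Lengths of the A_i:
  m(A_1) = 5/4 - 1/4 = 1.
  m(A_2) = 19/4 - 13/4 = 3/2.
  m(A_3) = 29/4 - 27/4 = 1/2.
  m(A_4) = 41/4 - 35/4 = 3/2.
  m(A_5) = 27/2 - 21/2 = 3.
Contributions c_i * m(A_i):
  (4/3) * (1) = 4/3.
  (1) * (3/2) = 3/2.
  (0) * (1/2) = 0.
  (1) * (3/2) = 3/2.
  (2) * (3) = 6.
Total: 4/3 + 3/2 + 0 + 3/2 + 6 = 31/3.

31/3


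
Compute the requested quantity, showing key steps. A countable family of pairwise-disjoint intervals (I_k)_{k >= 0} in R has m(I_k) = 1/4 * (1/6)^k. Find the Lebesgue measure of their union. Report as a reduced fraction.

By countable additivity of the Lebesgue measure on pairwise disjoint measurable sets,
  m(union_{k >= 0} I_k) = sum_{k >= 0} m(I_k) = sum_{k >= 0} a * r^k,
  with a = 1/4 and r = 1/6.
Since 0 < r = 1/6 < 1, the geometric series converges:
  sum_{k >= 0} a * r^k = a / (1 - r).
  = 1/4 / (1 - 1/6)
  = 1/4 / (5/6)
  = 3/10.

3/10


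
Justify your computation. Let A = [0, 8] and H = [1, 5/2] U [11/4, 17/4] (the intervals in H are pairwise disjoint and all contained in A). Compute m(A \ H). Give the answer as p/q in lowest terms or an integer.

The ambient interval has length m(A) = 8 - 0 = 8.
Since the holes are disjoint and sit inside A, by finite additivity
  m(H) = sum_i (b_i - a_i), and m(A \ H) = m(A) - m(H).
Computing the hole measures:
  m(H_1) = 5/2 - 1 = 3/2.
  m(H_2) = 17/4 - 11/4 = 3/2.
Summed: m(H) = 3/2 + 3/2 = 3.
So m(A \ H) = 8 - 3 = 5.

5


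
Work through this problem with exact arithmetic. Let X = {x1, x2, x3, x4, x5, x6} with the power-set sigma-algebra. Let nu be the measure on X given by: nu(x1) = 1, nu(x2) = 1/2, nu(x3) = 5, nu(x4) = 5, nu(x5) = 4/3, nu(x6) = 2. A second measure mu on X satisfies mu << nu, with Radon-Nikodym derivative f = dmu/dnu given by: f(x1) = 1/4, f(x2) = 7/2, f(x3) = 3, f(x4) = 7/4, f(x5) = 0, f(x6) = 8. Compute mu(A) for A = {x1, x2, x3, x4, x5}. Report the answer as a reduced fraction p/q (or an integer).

By the defining property of the Radon-Nikodym derivative, for every measurable set A,
  mu(A) = integral_A f dnu.
Since nu is a discrete measure concentrated on the atoms of X, the integral over A reduces to the sum
  mu(A) = sum_{x in A} f(x) * nu({x}).
Computing each term:
  x1: f(x1) * nu(x1) = 1/4 * 1 = 1/4.
  x2: f(x2) * nu(x2) = 7/2 * 1/2 = 7/4.
  x3: f(x3) * nu(x3) = 3 * 5 = 15.
  x4: f(x4) * nu(x4) = 7/4 * 5 = 35/4.
  x5: f(x5) * nu(x5) = 0 * 4/3 = 0.
Summing: mu(A) = 1/4 + 7/4 + 15 + 35/4 + 0 = 103/4.

103/4


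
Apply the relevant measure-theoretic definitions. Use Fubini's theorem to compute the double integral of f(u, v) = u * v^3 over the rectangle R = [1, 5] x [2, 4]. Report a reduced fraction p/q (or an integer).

f(u, v) is a tensor product of a function of u and a function of v, and both factors are bounded continuous (hence Lebesgue integrable) on the rectangle, so Fubini's theorem applies:
  integral_R f d(m x m) = (integral_a1^b1 u du) * (integral_a2^b2 v^3 dv).
Inner integral in u: integral_{1}^{5} u du = (5^2 - 1^2)/2
  = 12.
Inner integral in v: integral_{2}^{4} v^3 dv = (4^4 - 2^4)/4
  = 60.
Product: (12) * (60) = 720.

720


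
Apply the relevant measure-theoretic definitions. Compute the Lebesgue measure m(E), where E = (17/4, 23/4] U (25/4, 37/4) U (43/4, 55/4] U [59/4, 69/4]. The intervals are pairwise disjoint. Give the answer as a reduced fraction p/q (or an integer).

For pairwise disjoint intervals, m(union_i I_i) = sum_i m(I_i),
and m is invariant under swapping open/closed endpoints (single points have measure 0).
So m(E) = sum_i (b_i - a_i).
  I_1 has length 23/4 - 17/4 = 3/2.
  I_2 has length 37/4 - 25/4 = 3.
  I_3 has length 55/4 - 43/4 = 3.
  I_4 has length 69/4 - 59/4 = 5/2.
Summing:
  m(E) = 3/2 + 3 + 3 + 5/2 = 10.

10


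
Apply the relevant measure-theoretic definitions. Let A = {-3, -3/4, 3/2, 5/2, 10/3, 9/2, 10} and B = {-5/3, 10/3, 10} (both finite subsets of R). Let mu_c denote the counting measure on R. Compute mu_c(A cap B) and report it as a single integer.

Counting measure on a finite set equals cardinality. mu_c(A cap B) = |A cap B| (elements appearing in both).
Enumerating the elements of A that also lie in B gives 2 element(s).
So mu_c(A cap B) = 2.

2


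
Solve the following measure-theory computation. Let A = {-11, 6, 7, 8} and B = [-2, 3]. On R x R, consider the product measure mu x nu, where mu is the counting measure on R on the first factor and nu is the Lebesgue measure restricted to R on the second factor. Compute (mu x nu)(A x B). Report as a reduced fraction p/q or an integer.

For a measurable rectangle A x B, the product measure satisfies
  (mu x nu)(A x B) = mu(A) * nu(B).
  mu(A) = 4.
  nu(B) = 5.
  (mu x nu)(A x B) = 4 * 5 = 20.

20


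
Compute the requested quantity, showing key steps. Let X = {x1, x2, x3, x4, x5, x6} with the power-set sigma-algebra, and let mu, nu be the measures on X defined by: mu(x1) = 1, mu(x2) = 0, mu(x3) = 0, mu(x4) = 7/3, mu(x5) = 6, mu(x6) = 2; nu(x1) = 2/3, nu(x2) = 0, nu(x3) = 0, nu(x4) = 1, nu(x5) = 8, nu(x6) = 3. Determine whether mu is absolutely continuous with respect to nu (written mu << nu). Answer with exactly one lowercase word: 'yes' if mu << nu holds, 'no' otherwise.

mu << nu means: every nu-null measurable set is also mu-null; equivalently, for every atom x, if nu({x}) = 0 then mu({x}) = 0.
Checking each atom:
  x1: nu = 2/3 > 0 -> no constraint.
  x2: nu = 0, mu = 0 -> consistent with mu << nu.
  x3: nu = 0, mu = 0 -> consistent with mu << nu.
  x4: nu = 1 > 0 -> no constraint.
  x5: nu = 8 > 0 -> no constraint.
  x6: nu = 3 > 0 -> no constraint.
No atom violates the condition. Therefore mu << nu.

yes


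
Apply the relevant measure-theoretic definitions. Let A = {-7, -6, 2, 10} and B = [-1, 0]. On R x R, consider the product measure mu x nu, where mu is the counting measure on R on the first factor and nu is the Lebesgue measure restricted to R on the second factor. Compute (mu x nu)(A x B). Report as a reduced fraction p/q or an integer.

For a measurable rectangle A x B, the product measure satisfies
  (mu x nu)(A x B) = mu(A) * nu(B).
  mu(A) = 4.
  nu(B) = 1.
  (mu x nu)(A x B) = 4 * 1 = 4.

4


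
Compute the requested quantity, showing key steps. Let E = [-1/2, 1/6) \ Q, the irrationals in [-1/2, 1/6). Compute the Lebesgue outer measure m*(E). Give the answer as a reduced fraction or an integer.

The interval I = [-1/2, 1/6) has m(I) = 1/6 - (-1/2) = 2/3 (endpoints are measure-zero, so open/closed/half-open agree). Write I = (I cap Q) u (I \ Q). The rationals in I are countable, so m*(I cap Q) = 0 (cover each rational by intervals whose total length is arbitrarily small). By countable subadditivity m*(I) <= m*(I cap Q) + m*(I \ Q), hence m*(I \ Q) >= m(I) = 2/3. The reverse inequality m*(I \ Q) <= m*(I) = 2/3 is trivial since (I \ Q) is a subset of I. Therefore m*(I \ Q) = 2/3.

2/3


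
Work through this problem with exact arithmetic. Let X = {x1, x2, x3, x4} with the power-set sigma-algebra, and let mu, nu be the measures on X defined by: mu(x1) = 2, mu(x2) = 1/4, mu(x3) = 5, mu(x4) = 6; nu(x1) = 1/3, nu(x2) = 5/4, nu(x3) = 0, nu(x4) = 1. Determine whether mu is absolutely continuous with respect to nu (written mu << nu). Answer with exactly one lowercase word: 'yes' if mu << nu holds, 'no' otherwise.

mu << nu means: every nu-null measurable set is also mu-null; equivalently, for every atom x, if nu({x}) = 0 then mu({x}) = 0.
Checking each atom:
  x1: nu = 1/3 > 0 -> no constraint.
  x2: nu = 5/4 > 0 -> no constraint.
  x3: nu = 0, mu = 5 > 0 -> violates mu << nu.
  x4: nu = 1 > 0 -> no constraint.
The atom(s) x3 violate the condition (nu = 0 but mu > 0). Therefore mu is NOT absolutely continuous w.r.t. nu.

no


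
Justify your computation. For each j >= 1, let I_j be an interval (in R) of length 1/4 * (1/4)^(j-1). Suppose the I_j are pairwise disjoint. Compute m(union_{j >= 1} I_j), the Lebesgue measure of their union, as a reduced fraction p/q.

By countable additivity of the Lebesgue measure on pairwise disjoint measurable sets,
  m(union_{j >= 1} I_j) = sum_{j >= 1} m(I_j) = sum_{j >= 1} a * r^(j-1),
  with a = 1/4 and r = 1/4.
Since 0 < r = 1/4 < 1, the geometric series converges:
  sum_{j >= 1} a * r^(j-1) = a / (1 - r).
  = 1/4 / (1 - 1/4)
  = 1/4 / (3/4)
  = 1/3.

1/3


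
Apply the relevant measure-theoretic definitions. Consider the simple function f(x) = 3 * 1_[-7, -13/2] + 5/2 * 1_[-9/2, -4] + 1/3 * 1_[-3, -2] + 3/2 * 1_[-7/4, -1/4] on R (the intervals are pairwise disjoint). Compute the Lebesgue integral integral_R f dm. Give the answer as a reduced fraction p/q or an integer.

For a simple function f = sum_i c_i * 1_{A_i} with disjoint A_i,
  integral f dm = sum_i c_i * m(A_i).
Lengths of the A_i:
  m(A_1) = -13/2 - (-7) = 1/2.
  m(A_2) = -4 - (-9/2) = 1/2.
  m(A_3) = -2 - (-3) = 1.
  m(A_4) = -1/4 - (-7/4) = 3/2.
Contributions c_i * m(A_i):
  (3) * (1/2) = 3/2.
  (5/2) * (1/2) = 5/4.
  (1/3) * (1) = 1/3.
  (3/2) * (3/2) = 9/4.
Total: 3/2 + 5/4 + 1/3 + 9/4 = 16/3.

16/3


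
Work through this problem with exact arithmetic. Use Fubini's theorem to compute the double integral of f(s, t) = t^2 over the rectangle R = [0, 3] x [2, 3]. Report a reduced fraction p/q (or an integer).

f(s, t) is a tensor product of a function of s and a function of t, and both factors are bounded continuous (hence Lebesgue integrable) on the rectangle, so Fubini's theorem applies:
  integral_R f d(m x m) = (integral_a1^b1 1 ds) * (integral_a2^b2 t^2 dt).
Inner integral in s: integral_{0}^{3} 1 ds = (3^1 - 0^1)/1
  = 3.
Inner integral in t: integral_{2}^{3} t^2 dt = (3^3 - 2^3)/3
  = 19/3.
Product: (3) * (19/3) = 19.

19


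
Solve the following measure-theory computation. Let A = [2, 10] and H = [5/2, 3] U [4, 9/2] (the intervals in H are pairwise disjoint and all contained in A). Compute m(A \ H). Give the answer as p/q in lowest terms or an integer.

The ambient interval has length m(A) = 10 - 2 = 8.
Since the holes are disjoint and sit inside A, by finite additivity
  m(H) = sum_i (b_i - a_i), and m(A \ H) = m(A) - m(H).
Computing the hole measures:
  m(H_1) = 3 - 5/2 = 1/2.
  m(H_2) = 9/2 - 4 = 1/2.
Summed: m(H) = 1/2 + 1/2 = 1.
So m(A \ H) = 8 - 1 = 7.

7


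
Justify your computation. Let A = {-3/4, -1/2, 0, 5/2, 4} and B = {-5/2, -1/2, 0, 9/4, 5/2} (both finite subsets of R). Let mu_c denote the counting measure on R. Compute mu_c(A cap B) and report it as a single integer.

Counting measure on a finite set equals cardinality. mu_c(A cap B) = |A cap B| (elements appearing in both).
Enumerating the elements of A that also lie in B gives 3 element(s).
So mu_c(A cap B) = 3.

3


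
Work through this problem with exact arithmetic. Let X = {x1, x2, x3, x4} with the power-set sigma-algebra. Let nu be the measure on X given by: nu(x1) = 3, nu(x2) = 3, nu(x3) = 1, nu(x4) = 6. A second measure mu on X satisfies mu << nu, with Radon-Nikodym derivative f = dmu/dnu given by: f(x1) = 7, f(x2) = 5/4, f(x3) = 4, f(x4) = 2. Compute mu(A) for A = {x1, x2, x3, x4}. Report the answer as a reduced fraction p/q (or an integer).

By the defining property of the Radon-Nikodym derivative, for every measurable set A,
  mu(A) = integral_A f dnu.
Since nu is a discrete measure concentrated on the atoms of X, the integral over A reduces to the sum
  mu(A) = sum_{x in A} f(x) * nu({x}).
Computing each term:
  x1: f(x1) * nu(x1) = 7 * 3 = 21.
  x2: f(x2) * nu(x2) = 5/4 * 3 = 15/4.
  x3: f(x3) * nu(x3) = 4 * 1 = 4.
  x4: f(x4) * nu(x4) = 2 * 6 = 12.
Summing: mu(A) = 21 + 15/4 + 4 + 12 = 163/4.

163/4


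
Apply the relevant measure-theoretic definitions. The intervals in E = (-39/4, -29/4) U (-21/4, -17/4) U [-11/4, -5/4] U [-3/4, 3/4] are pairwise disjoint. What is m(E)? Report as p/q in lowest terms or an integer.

For pairwise disjoint intervals, m(union_i I_i) = sum_i m(I_i),
and m is invariant under swapping open/closed endpoints (single points have measure 0).
So m(E) = sum_i (b_i - a_i).
  I_1 has length -29/4 - (-39/4) = 5/2.
  I_2 has length -17/4 - (-21/4) = 1.
  I_3 has length -5/4 - (-11/4) = 3/2.
  I_4 has length 3/4 - (-3/4) = 3/2.
Summing:
  m(E) = 5/2 + 1 + 3/2 + 3/2 = 13/2.

13/2


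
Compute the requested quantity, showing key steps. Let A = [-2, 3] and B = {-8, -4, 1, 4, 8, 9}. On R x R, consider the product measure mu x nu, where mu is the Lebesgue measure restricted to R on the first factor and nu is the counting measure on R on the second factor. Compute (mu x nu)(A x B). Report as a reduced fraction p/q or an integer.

For a measurable rectangle A x B, the product measure satisfies
  (mu x nu)(A x B) = mu(A) * nu(B).
  mu(A) = 5.
  nu(B) = 6.
  (mu x nu)(A x B) = 5 * 6 = 30.

30


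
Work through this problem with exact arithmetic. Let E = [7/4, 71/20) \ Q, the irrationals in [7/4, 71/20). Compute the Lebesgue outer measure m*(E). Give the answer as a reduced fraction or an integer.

The interval I = [7/4, 71/20) has m(I) = 71/20 - 7/4 = 9/5 (endpoints are measure-zero, so open/closed/half-open agree). Write I = (I cap Q) u (I \ Q). The rationals in I are countable, so m*(I cap Q) = 0 (cover each rational by intervals whose total length is arbitrarily small). By countable subadditivity m*(I) <= m*(I cap Q) + m*(I \ Q), hence m*(I \ Q) >= m(I) = 9/5. The reverse inequality m*(I \ Q) <= m*(I) = 9/5 is trivial since (I \ Q) is a subset of I. Therefore m*(I \ Q) = 9/5.

9/5


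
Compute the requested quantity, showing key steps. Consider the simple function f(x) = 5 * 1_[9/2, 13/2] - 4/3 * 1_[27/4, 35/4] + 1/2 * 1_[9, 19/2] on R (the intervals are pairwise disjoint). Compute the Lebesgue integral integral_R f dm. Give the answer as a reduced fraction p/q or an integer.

For a simple function f = sum_i c_i * 1_{A_i} with disjoint A_i,
  integral f dm = sum_i c_i * m(A_i).
Lengths of the A_i:
  m(A_1) = 13/2 - 9/2 = 2.
  m(A_2) = 35/4 - 27/4 = 2.
  m(A_3) = 19/2 - 9 = 1/2.
Contributions c_i * m(A_i):
  (5) * (2) = 10.
  (-4/3) * (2) = -8/3.
  (1/2) * (1/2) = 1/4.
Total: 10 - 8/3 + 1/4 = 91/12.

91/12


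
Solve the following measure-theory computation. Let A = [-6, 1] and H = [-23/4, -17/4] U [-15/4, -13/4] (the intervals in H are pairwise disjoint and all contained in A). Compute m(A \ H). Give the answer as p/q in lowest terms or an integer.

The ambient interval has length m(A) = 1 - (-6) = 7.
Since the holes are disjoint and sit inside A, by finite additivity
  m(H) = sum_i (b_i - a_i), and m(A \ H) = m(A) - m(H).
Computing the hole measures:
  m(H_1) = -17/4 - (-23/4) = 3/2.
  m(H_2) = -13/4 - (-15/4) = 1/2.
Summed: m(H) = 3/2 + 1/2 = 2.
So m(A \ H) = 7 - 2 = 5.

5


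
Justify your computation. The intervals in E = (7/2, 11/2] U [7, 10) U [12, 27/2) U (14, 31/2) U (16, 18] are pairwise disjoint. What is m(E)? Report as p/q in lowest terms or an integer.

For pairwise disjoint intervals, m(union_i I_i) = sum_i m(I_i),
and m is invariant under swapping open/closed endpoints (single points have measure 0).
So m(E) = sum_i (b_i - a_i).
  I_1 has length 11/2 - 7/2 = 2.
  I_2 has length 10 - 7 = 3.
  I_3 has length 27/2 - 12 = 3/2.
  I_4 has length 31/2 - 14 = 3/2.
  I_5 has length 18 - 16 = 2.
Summing:
  m(E) = 2 + 3 + 3/2 + 3/2 + 2 = 10.

10


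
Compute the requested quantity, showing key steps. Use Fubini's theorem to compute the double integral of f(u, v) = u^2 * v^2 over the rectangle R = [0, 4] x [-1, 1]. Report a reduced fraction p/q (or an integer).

f(u, v) is a tensor product of a function of u and a function of v, and both factors are bounded continuous (hence Lebesgue integrable) on the rectangle, so Fubini's theorem applies:
  integral_R f d(m x m) = (integral_a1^b1 u^2 du) * (integral_a2^b2 v^2 dv).
Inner integral in u: integral_{0}^{4} u^2 du = (4^3 - 0^3)/3
  = 64/3.
Inner integral in v: integral_{-1}^{1} v^2 dv = (1^3 - (-1)^3)/3
  = 2/3.
Product: (64/3) * (2/3) = 128/9.

128/9


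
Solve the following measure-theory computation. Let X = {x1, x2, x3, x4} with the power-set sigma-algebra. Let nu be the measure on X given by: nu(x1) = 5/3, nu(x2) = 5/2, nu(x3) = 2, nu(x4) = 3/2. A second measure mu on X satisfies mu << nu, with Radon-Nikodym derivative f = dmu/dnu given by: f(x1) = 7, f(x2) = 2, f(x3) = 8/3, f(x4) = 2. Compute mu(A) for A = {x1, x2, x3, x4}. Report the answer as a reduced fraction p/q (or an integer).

By the defining property of the Radon-Nikodym derivative, for every measurable set A,
  mu(A) = integral_A f dnu.
Since nu is a discrete measure concentrated on the atoms of X, the integral over A reduces to the sum
  mu(A) = sum_{x in A} f(x) * nu({x}).
Computing each term:
  x1: f(x1) * nu(x1) = 7 * 5/3 = 35/3.
  x2: f(x2) * nu(x2) = 2 * 5/2 = 5.
  x3: f(x3) * nu(x3) = 8/3 * 2 = 16/3.
  x4: f(x4) * nu(x4) = 2 * 3/2 = 3.
Summing: mu(A) = 35/3 + 5 + 16/3 + 3 = 25.

25


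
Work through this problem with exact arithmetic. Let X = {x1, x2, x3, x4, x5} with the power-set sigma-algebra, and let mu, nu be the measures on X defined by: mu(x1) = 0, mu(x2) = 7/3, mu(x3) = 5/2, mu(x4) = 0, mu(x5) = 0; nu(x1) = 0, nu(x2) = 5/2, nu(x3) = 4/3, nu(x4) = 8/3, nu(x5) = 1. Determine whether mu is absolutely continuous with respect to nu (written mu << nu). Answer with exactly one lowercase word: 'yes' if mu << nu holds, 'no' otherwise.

mu << nu means: every nu-null measurable set is also mu-null; equivalently, for every atom x, if nu({x}) = 0 then mu({x}) = 0.
Checking each atom:
  x1: nu = 0, mu = 0 -> consistent with mu << nu.
  x2: nu = 5/2 > 0 -> no constraint.
  x3: nu = 4/3 > 0 -> no constraint.
  x4: nu = 8/3 > 0 -> no constraint.
  x5: nu = 1 > 0 -> no constraint.
No atom violates the condition. Therefore mu << nu.

yes


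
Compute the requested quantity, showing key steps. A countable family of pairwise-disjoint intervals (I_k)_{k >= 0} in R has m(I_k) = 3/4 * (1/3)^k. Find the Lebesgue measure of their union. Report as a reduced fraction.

By countable additivity of the Lebesgue measure on pairwise disjoint measurable sets,
  m(union_{k >= 0} I_k) = sum_{k >= 0} m(I_k) = sum_{k >= 0} a * r^k,
  with a = 3/4 and r = 1/3.
Since 0 < r = 1/3 < 1, the geometric series converges:
  sum_{k >= 0} a * r^k = a / (1 - r).
  = 3/4 / (1 - 1/3)
  = 3/4 / (2/3)
  = 9/8.

9/8


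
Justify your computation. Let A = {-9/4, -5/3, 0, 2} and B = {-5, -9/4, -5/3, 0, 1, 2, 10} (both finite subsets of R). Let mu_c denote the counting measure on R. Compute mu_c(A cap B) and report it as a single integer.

Counting measure on a finite set equals cardinality. mu_c(A cap B) = |A cap B| (elements appearing in both).
Enumerating the elements of A that also lie in B gives 4 element(s).
So mu_c(A cap B) = 4.

4


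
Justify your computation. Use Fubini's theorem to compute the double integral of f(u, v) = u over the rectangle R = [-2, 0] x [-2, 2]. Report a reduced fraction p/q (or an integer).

f(u, v) is a tensor product of a function of u and a function of v, and both factors are bounded continuous (hence Lebesgue integrable) on the rectangle, so Fubini's theorem applies:
  integral_R f d(m x m) = (integral_a1^b1 u du) * (integral_a2^b2 1 dv).
Inner integral in u: integral_{-2}^{0} u du = (0^2 - (-2)^2)/2
  = -2.
Inner integral in v: integral_{-2}^{2} 1 dv = (2^1 - (-2)^1)/1
  = 4.
Product: (-2) * (4) = -8.

-8


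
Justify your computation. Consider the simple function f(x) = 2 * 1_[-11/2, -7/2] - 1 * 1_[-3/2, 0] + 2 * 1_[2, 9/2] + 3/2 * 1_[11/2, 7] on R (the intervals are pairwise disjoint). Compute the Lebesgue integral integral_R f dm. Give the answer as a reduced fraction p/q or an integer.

For a simple function f = sum_i c_i * 1_{A_i} with disjoint A_i,
  integral f dm = sum_i c_i * m(A_i).
Lengths of the A_i:
  m(A_1) = -7/2 - (-11/2) = 2.
  m(A_2) = 0 - (-3/2) = 3/2.
  m(A_3) = 9/2 - 2 = 5/2.
  m(A_4) = 7 - 11/2 = 3/2.
Contributions c_i * m(A_i):
  (2) * (2) = 4.
  (-1) * (3/2) = -3/2.
  (2) * (5/2) = 5.
  (3/2) * (3/2) = 9/4.
Total: 4 - 3/2 + 5 + 9/4 = 39/4.

39/4


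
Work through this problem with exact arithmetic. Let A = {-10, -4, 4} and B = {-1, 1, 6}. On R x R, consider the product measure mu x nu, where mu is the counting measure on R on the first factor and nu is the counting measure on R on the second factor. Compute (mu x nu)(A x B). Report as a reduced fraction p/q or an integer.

For a measurable rectangle A x B, the product measure satisfies
  (mu x nu)(A x B) = mu(A) * nu(B).
  mu(A) = 3.
  nu(B) = 3.
  (mu x nu)(A x B) = 3 * 3 = 9.

9


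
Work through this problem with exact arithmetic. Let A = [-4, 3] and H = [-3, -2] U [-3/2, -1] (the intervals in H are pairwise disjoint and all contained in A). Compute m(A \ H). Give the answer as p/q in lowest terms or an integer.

The ambient interval has length m(A) = 3 - (-4) = 7.
Since the holes are disjoint and sit inside A, by finite additivity
  m(H) = sum_i (b_i - a_i), and m(A \ H) = m(A) - m(H).
Computing the hole measures:
  m(H_1) = -2 - (-3) = 1.
  m(H_2) = -1 - (-3/2) = 1/2.
Summed: m(H) = 1 + 1/2 = 3/2.
So m(A \ H) = 7 - 3/2 = 11/2.

11/2


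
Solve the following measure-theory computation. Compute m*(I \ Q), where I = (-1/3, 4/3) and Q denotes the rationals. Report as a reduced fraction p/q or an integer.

The interval I = (-1/3, 4/3) has m(I) = 4/3 - (-1/3) = 5/3 (endpoints are measure-zero, so open/closed/half-open agree). Write I = (I cap Q) u (I \ Q). The rationals in I are countable, so m*(I cap Q) = 0 (cover each rational by intervals whose total length is arbitrarily small). By countable subadditivity m*(I) <= m*(I cap Q) + m*(I \ Q), hence m*(I \ Q) >= m(I) = 5/3. The reverse inequality m*(I \ Q) <= m*(I) = 5/3 is trivial since (I \ Q) is a subset of I. Therefore m*(I \ Q) = 5/3.

5/3
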